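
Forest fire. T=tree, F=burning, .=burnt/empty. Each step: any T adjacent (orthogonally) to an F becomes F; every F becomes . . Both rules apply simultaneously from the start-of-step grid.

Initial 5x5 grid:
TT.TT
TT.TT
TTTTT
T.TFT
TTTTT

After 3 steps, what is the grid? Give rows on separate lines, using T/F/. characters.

Step 1: 4 trees catch fire, 1 burn out
  TT.TT
  TT.TT
  TTTFT
  T.F.F
  TTTFT
Step 2: 5 trees catch fire, 4 burn out
  TT.TT
  TT.FT
  TTF.F
  T....
  TTF.F
Step 3: 4 trees catch fire, 5 burn out
  TT.FT
  TT..F
  TF...
  T....
  TF...

TT.FT
TT..F
TF...
T....
TF...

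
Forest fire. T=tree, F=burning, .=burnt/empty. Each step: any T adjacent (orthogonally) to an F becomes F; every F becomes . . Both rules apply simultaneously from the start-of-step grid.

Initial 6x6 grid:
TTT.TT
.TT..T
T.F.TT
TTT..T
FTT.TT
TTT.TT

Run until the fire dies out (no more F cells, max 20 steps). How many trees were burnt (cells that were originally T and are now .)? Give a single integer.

Step 1: +5 fires, +2 burnt (F count now 5)
Step 2: +6 fires, +5 burnt (F count now 6)
Step 3: +2 fires, +6 burnt (F count now 2)
Step 4: +1 fires, +2 burnt (F count now 1)
Step 5: +0 fires, +1 burnt (F count now 0)
Fire out after step 5
Initially T: 24, now '.': 26
Total burnt (originally-T cells now '.'): 14

Answer: 14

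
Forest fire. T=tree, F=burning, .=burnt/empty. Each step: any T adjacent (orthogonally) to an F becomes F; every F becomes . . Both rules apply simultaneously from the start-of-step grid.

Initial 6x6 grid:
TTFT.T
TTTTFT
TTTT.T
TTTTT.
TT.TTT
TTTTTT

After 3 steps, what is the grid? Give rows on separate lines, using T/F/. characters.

Step 1: 5 trees catch fire, 2 burn out
  TF.F.T
  TTFF.F
  TTTT.T
  TTTTT.
  TT.TTT
  TTTTTT
Step 2: 6 trees catch fire, 5 burn out
  F....F
  TF....
  TTFF.F
  TTTTT.
  TT.TTT
  TTTTTT
Step 3: 4 trees catch fire, 6 burn out
  ......
  F.....
  TF....
  TTFFT.
  TT.TTT
  TTTTTT

......
F.....
TF....
TTFFT.
TT.TTT
TTTTTT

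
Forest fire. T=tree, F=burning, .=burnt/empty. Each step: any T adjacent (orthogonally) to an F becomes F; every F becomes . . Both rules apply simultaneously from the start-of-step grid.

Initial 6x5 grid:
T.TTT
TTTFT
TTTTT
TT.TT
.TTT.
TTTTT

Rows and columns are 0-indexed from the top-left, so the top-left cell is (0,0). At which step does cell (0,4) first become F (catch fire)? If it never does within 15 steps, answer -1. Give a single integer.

Step 1: cell (0,4)='T' (+4 fires, +1 burnt)
Step 2: cell (0,4)='F' (+6 fires, +4 burnt)
  -> target ignites at step 2
Step 3: cell (0,4)='.' (+4 fires, +6 burnt)
Step 4: cell (0,4)='.' (+5 fires, +4 burnt)
Step 5: cell (0,4)='.' (+4 fires, +5 burnt)
Step 6: cell (0,4)='.' (+1 fires, +4 burnt)
Step 7: cell (0,4)='.' (+1 fires, +1 burnt)
Step 8: cell (0,4)='.' (+0 fires, +1 burnt)
  fire out at step 8

2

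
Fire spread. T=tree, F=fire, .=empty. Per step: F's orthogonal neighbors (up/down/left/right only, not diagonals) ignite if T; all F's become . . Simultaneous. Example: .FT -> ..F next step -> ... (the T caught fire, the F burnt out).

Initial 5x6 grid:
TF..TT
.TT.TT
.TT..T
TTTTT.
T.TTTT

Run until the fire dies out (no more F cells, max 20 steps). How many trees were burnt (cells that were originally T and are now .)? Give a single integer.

Answer: 15

Derivation:
Step 1: +2 fires, +1 burnt (F count now 2)
Step 2: +2 fires, +2 burnt (F count now 2)
Step 3: +2 fires, +2 burnt (F count now 2)
Step 4: +2 fires, +2 burnt (F count now 2)
Step 5: +3 fires, +2 burnt (F count now 3)
Step 6: +2 fires, +3 burnt (F count now 2)
Step 7: +1 fires, +2 burnt (F count now 1)
Step 8: +1 fires, +1 burnt (F count now 1)
Step 9: +0 fires, +1 burnt (F count now 0)
Fire out after step 9
Initially T: 20, now '.': 25
Total burnt (originally-T cells now '.'): 15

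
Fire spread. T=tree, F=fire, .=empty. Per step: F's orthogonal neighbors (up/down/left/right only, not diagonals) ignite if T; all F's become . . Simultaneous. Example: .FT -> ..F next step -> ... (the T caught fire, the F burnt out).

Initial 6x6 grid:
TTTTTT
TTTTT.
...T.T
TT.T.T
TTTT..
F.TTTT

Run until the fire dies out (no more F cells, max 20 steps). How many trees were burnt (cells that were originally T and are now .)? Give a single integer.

Answer: 23

Derivation:
Step 1: +1 fires, +1 burnt (F count now 1)
Step 2: +2 fires, +1 burnt (F count now 2)
Step 3: +2 fires, +2 burnt (F count now 2)
Step 4: +2 fires, +2 burnt (F count now 2)
Step 5: +2 fires, +2 burnt (F count now 2)
Step 6: +2 fires, +2 burnt (F count now 2)
Step 7: +2 fires, +2 burnt (F count now 2)
Step 8: +3 fires, +2 burnt (F count now 3)
Step 9: +3 fires, +3 burnt (F count now 3)
Step 10: +3 fires, +3 burnt (F count now 3)
Step 11: +1 fires, +3 burnt (F count now 1)
Step 12: +0 fires, +1 burnt (F count now 0)
Fire out after step 12
Initially T: 25, now '.': 34
Total burnt (originally-T cells now '.'): 23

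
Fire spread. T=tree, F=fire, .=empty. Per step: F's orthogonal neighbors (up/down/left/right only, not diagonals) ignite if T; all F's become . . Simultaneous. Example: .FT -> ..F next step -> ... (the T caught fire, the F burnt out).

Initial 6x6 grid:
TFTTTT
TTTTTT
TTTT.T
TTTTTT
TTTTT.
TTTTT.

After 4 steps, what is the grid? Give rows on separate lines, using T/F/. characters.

Step 1: 3 trees catch fire, 1 burn out
  F.FTTT
  TFTTTT
  TTTT.T
  TTTTTT
  TTTTT.
  TTTTT.
Step 2: 4 trees catch fire, 3 burn out
  ...FTT
  F.FTTT
  TFTT.T
  TTTTTT
  TTTTT.
  TTTTT.
Step 3: 5 trees catch fire, 4 burn out
  ....FT
  ...FTT
  F.FT.T
  TFTTTT
  TTTTT.
  TTTTT.
Step 4: 6 trees catch fire, 5 burn out
  .....F
  ....FT
  ...F.T
  F.FTTT
  TFTTT.
  TTTTT.

.....F
....FT
...F.T
F.FTTT
TFTTT.
TTTTT.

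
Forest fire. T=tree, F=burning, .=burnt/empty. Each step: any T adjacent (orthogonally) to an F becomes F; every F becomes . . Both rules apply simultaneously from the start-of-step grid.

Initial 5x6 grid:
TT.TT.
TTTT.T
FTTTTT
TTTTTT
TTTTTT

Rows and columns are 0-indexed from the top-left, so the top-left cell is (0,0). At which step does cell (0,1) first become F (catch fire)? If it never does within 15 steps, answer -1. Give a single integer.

Step 1: cell (0,1)='T' (+3 fires, +1 burnt)
Step 2: cell (0,1)='T' (+5 fires, +3 burnt)
Step 3: cell (0,1)='F' (+5 fires, +5 burnt)
  -> target ignites at step 3
Step 4: cell (0,1)='.' (+4 fires, +5 burnt)
Step 5: cell (0,1)='.' (+4 fires, +4 burnt)
Step 6: cell (0,1)='.' (+4 fires, +4 burnt)
Step 7: cell (0,1)='.' (+1 fires, +4 burnt)
Step 8: cell (0,1)='.' (+0 fires, +1 burnt)
  fire out at step 8

3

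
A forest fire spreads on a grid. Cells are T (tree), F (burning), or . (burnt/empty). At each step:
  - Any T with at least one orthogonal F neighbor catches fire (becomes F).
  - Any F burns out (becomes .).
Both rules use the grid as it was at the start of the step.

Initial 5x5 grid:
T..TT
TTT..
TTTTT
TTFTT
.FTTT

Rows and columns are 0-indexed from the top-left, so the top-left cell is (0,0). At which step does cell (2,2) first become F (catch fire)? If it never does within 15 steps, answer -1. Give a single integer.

Step 1: cell (2,2)='F' (+4 fires, +2 burnt)
  -> target ignites at step 1
Step 2: cell (2,2)='.' (+6 fires, +4 burnt)
Step 3: cell (2,2)='.' (+4 fires, +6 burnt)
Step 4: cell (2,2)='.' (+1 fires, +4 burnt)
Step 5: cell (2,2)='.' (+1 fires, +1 burnt)
Step 6: cell (2,2)='.' (+0 fires, +1 burnt)
  fire out at step 6

1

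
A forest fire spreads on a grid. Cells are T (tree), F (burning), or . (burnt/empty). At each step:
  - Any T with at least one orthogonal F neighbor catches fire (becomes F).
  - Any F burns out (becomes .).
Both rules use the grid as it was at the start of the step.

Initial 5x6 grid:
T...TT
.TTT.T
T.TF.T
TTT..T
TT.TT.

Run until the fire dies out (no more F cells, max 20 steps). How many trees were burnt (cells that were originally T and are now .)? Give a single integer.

Answer: 10

Derivation:
Step 1: +2 fires, +1 burnt (F count now 2)
Step 2: +2 fires, +2 burnt (F count now 2)
Step 3: +2 fires, +2 burnt (F count now 2)
Step 4: +2 fires, +2 burnt (F count now 2)
Step 5: +2 fires, +2 burnt (F count now 2)
Step 6: +0 fires, +2 burnt (F count now 0)
Fire out after step 6
Initially T: 18, now '.': 22
Total burnt (originally-T cells now '.'): 10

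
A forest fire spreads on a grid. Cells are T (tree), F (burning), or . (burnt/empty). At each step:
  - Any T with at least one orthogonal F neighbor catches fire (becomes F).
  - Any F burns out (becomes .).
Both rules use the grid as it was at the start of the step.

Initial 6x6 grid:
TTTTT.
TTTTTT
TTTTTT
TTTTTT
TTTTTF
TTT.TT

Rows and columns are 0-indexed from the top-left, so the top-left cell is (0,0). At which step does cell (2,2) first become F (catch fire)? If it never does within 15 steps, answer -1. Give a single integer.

Step 1: cell (2,2)='T' (+3 fires, +1 burnt)
Step 2: cell (2,2)='T' (+4 fires, +3 burnt)
Step 3: cell (2,2)='T' (+4 fires, +4 burnt)
Step 4: cell (2,2)='T' (+5 fires, +4 burnt)
Step 5: cell (2,2)='F' (+6 fires, +5 burnt)
  -> target ignites at step 5
Step 6: cell (2,2)='.' (+5 fires, +6 burnt)
Step 7: cell (2,2)='.' (+3 fires, +5 burnt)
Step 8: cell (2,2)='.' (+2 fires, +3 burnt)
Step 9: cell (2,2)='.' (+1 fires, +2 burnt)
Step 10: cell (2,2)='.' (+0 fires, +1 burnt)
  fire out at step 10

5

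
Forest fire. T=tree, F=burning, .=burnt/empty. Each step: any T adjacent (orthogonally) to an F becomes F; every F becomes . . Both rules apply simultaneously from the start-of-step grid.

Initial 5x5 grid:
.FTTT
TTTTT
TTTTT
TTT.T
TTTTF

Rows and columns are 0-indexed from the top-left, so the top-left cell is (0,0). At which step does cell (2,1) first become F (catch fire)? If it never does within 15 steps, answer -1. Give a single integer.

Step 1: cell (2,1)='T' (+4 fires, +2 burnt)
Step 2: cell (2,1)='F' (+6 fires, +4 burnt)
  -> target ignites at step 2
Step 3: cell (2,1)='.' (+9 fires, +6 burnt)
Step 4: cell (2,1)='.' (+2 fires, +9 burnt)
Step 5: cell (2,1)='.' (+0 fires, +2 burnt)
  fire out at step 5

2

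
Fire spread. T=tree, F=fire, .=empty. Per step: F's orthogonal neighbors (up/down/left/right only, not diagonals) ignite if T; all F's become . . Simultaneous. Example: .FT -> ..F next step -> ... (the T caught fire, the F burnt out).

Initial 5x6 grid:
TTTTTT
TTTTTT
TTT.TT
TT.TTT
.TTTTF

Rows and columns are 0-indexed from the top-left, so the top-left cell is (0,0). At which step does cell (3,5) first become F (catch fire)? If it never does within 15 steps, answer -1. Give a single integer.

Step 1: cell (3,5)='F' (+2 fires, +1 burnt)
  -> target ignites at step 1
Step 2: cell (3,5)='.' (+3 fires, +2 burnt)
Step 3: cell (3,5)='.' (+4 fires, +3 burnt)
Step 4: cell (3,5)='.' (+3 fires, +4 burnt)
Step 5: cell (3,5)='.' (+3 fires, +3 burnt)
Step 6: cell (3,5)='.' (+4 fires, +3 burnt)
Step 7: cell (3,5)='.' (+4 fires, +4 burnt)
Step 8: cell (3,5)='.' (+2 fires, +4 burnt)
Step 9: cell (3,5)='.' (+1 fires, +2 burnt)
Step 10: cell (3,5)='.' (+0 fires, +1 burnt)
  fire out at step 10

1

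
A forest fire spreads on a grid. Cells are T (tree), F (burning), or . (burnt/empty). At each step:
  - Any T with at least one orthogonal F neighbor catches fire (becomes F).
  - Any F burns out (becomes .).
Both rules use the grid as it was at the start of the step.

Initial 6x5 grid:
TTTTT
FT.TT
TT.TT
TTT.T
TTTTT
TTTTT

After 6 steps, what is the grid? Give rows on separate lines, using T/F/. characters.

Step 1: 3 trees catch fire, 1 burn out
  FTTTT
  .F.TT
  FT.TT
  TTT.T
  TTTTT
  TTTTT
Step 2: 3 trees catch fire, 3 burn out
  .FTTT
  ...TT
  .F.TT
  FTT.T
  TTTTT
  TTTTT
Step 3: 3 trees catch fire, 3 burn out
  ..FTT
  ...TT
  ...TT
  .FT.T
  FTTTT
  TTTTT
Step 4: 4 trees catch fire, 3 burn out
  ...FT
  ...TT
  ...TT
  ..F.T
  .FTTT
  FTTTT
Step 5: 4 trees catch fire, 4 burn out
  ....F
  ...FT
  ...TT
  ....T
  ..FTT
  .FTTT
Step 6: 4 trees catch fire, 4 burn out
  .....
  ....F
  ...FT
  ....T
  ...FT
  ..FTT

.....
....F
...FT
....T
...FT
..FTT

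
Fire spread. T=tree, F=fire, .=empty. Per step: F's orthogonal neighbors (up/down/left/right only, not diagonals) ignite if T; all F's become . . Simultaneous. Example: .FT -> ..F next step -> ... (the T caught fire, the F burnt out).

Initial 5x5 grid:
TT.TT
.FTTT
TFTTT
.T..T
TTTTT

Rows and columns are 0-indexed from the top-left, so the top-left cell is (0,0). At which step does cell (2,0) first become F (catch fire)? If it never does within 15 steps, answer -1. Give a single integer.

Step 1: cell (2,0)='F' (+5 fires, +2 burnt)
  -> target ignites at step 1
Step 2: cell (2,0)='.' (+4 fires, +5 burnt)
Step 3: cell (2,0)='.' (+5 fires, +4 burnt)
Step 4: cell (2,0)='.' (+3 fires, +5 burnt)
Step 5: cell (2,0)='.' (+1 fires, +3 burnt)
Step 6: cell (2,0)='.' (+0 fires, +1 burnt)
  fire out at step 6

1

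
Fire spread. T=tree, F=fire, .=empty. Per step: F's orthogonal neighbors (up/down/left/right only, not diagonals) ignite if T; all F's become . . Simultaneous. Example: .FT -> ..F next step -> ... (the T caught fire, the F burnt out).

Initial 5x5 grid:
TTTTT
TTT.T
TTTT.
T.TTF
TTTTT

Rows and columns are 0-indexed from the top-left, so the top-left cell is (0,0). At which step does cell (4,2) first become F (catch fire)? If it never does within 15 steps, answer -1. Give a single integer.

Step 1: cell (4,2)='T' (+2 fires, +1 burnt)
Step 2: cell (4,2)='T' (+3 fires, +2 burnt)
Step 3: cell (4,2)='F' (+2 fires, +3 burnt)
  -> target ignites at step 3
Step 4: cell (4,2)='.' (+3 fires, +2 burnt)
Step 5: cell (4,2)='.' (+4 fires, +3 burnt)
Step 6: cell (4,2)='.' (+4 fires, +4 burnt)
Step 7: cell (4,2)='.' (+2 fires, +4 burnt)
Step 8: cell (4,2)='.' (+1 fires, +2 burnt)
Step 9: cell (4,2)='.' (+0 fires, +1 burnt)
  fire out at step 9

3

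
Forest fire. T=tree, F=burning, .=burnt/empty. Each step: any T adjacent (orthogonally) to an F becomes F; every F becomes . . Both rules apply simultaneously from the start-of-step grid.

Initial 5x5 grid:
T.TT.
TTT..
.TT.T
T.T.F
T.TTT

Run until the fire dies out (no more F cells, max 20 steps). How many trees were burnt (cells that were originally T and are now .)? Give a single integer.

Answer: 13

Derivation:
Step 1: +2 fires, +1 burnt (F count now 2)
Step 2: +1 fires, +2 burnt (F count now 1)
Step 3: +1 fires, +1 burnt (F count now 1)
Step 4: +1 fires, +1 burnt (F count now 1)
Step 5: +1 fires, +1 burnt (F count now 1)
Step 6: +2 fires, +1 burnt (F count now 2)
Step 7: +2 fires, +2 burnt (F count now 2)
Step 8: +2 fires, +2 burnt (F count now 2)
Step 9: +1 fires, +2 burnt (F count now 1)
Step 10: +0 fires, +1 burnt (F count now 0)
Fire out after step 10
Initially T: 15, now '.': 23
Total burnt (originally-T cells now '.'): 13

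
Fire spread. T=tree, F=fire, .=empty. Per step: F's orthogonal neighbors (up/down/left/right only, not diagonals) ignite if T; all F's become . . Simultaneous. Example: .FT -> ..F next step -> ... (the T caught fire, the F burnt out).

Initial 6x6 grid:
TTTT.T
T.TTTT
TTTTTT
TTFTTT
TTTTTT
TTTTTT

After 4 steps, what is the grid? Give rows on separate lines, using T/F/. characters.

Step 1: 4 trees catch fire, 1 burn out
  TTTT.T
  T.TTTT
  TTFTTT
  TF.FTT
  TTFTTT
  TTTTTT
Step 2: 8 trees catch fire, 4 burn out
  TTTT.T
  T.FTTT
  TF.FTT
  F...FT
  TF.FTT
  TTFTTT
Step 3: 9 trees catch fire, 8 burn out
  TTFT.T
  T..FTT
  F...FT
  .....F
  F...FT
  TF.FTT
Step 4: 8 trees catch fire, 9 burn out
  TF.F.T
  F...FT
  .....F
  ......
  .....F
  F...FT

TF.F.T
F...FT
.....F
......
.....F
F...FT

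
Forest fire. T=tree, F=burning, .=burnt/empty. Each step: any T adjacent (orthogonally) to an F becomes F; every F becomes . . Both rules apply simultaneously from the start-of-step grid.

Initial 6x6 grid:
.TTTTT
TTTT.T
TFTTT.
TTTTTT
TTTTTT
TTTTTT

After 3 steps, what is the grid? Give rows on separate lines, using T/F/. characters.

Step 1: 4 trees catch fire, 1 burn out
  .TTTTT
  TFTT.T
  F.FTT.
  TFTTTT
  TTTTTT
  TTTTTT
Step 2: 7 trees catch fire, 4 burn out
  .FTTTT
  F.FT.T
  ...FT.
  F.FTTT
  TFTTTT
  TTTTTT
Step 3: 7 trees catch fire, 7 burn out
  ..FTTT
  ...F.T
  ....F.
  ...FTT
  F.FTTT
  TFTTTT

..FTTT
...F.T
....F.
...FTT
F.FTTT
TFTTTT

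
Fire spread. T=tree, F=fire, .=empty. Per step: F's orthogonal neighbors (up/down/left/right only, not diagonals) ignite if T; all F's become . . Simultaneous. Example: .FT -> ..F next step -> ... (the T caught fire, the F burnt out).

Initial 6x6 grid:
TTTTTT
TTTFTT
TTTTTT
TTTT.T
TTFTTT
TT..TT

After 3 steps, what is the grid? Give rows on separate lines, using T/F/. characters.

Step 1: 7 trees catch fire, 2 burn out
  TTTFTT
  TTF.FT
  TTTFTT
  TTFT.T
  TF.FTT
  TT..TT
Step 2: 11 trees catch fire, 7 burn out
  TTF.FT
  TF...F
  TTF.FT
  TF.F.T
  F...FT
  TF..TT
Step 3: 9 trees catch fire, 11 burn out
  TF...F
  F.....
  TF...F
  F....T
  .....F
  F...FT

TF...F
F.....
TF...F
F....T
.....F
F...FT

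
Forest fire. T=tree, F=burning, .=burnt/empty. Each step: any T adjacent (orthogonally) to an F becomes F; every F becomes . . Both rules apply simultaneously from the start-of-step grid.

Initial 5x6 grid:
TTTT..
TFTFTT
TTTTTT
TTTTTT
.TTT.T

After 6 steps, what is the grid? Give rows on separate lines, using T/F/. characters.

Step 1: 7 trees catch fire, 2 burn out
  TFTF..
  F.F.FT
  TFTFTT
  TTTTTT
  .TTT.T
Step 2: 8 trees catch fire, 7 burn out
  F.F...
  .....F
  F.F.FT
  TFTFTT
  .TTT.T
Step 3: 6 trees catch fire, 8 burn out
  ......
  ......
  .....F
  F.F.FT
  .FTF.T
Step 4: 2 trees catch fire, 6 burn out
  ......
  ......
  ......
  .....F
  ..F..T
Step 5: 1 trees catch fire, 2 burn out
  ......
  ......
  ......
  ......
  .....F
Step 6: 0 trees catch fire, 1 burn out
  ......
  ......
  ......
  ......
  ......

......
......
......
......
......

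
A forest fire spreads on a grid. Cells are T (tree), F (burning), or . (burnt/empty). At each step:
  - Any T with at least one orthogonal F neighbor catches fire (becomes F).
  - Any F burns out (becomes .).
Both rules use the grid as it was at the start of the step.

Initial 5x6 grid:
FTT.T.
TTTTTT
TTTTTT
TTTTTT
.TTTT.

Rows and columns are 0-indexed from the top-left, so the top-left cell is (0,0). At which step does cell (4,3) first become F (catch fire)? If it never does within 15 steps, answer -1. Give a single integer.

Step 1: cell (4,3)='T' (+2 fires, +1 burnt)
Step 2: cell (4,3)='T' (+3 fires, +2 burnt)
Step 3: cell (4,3)='T' (+3 fires, +3 burnt)
Step 4: cell (4,3)='T' (+3 fires, +3 burnt)
Step 5: cell (4,3)='T' (+4 fires, +3 burnt)
Step 6: cell (4,3)='T' (+5 fires, +4 burnt)
Step 7: cell (4,3)='F' (+3 fires, +5 burnt)
  -> target ignites at step 7
Step 8: cell (4,3)='.' (+2 fires, +3 burnt)
Step 9: cell (4,3)='.' (+0 fires, +2 burnt)
  fire out at step 9

7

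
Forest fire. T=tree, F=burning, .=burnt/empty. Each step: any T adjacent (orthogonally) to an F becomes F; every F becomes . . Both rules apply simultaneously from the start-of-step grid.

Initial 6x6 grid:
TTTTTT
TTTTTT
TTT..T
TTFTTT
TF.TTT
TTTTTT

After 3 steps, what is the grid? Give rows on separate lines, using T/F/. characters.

Step 1: 5 trees catch fire, 2 burn out
  TTTTTT
  TTTTTT
  TTF..T
  TF.FTT
  F..TTT
  TFTTTT
Step 2: 7 trees catch fire, 5 burn out
  TTTTTT
  TTFTTT
  TF...T
  F...FT
  ...FTT
  F.FTTT
Step 3: 7 trees catch fire, 7 burn out
  TTFTTT
  TF.FTT
  F....T
  .....F
  ....FT
  ...FTT

TTFTTT
TF.FTT
F....T
.....F
....FT
...FTT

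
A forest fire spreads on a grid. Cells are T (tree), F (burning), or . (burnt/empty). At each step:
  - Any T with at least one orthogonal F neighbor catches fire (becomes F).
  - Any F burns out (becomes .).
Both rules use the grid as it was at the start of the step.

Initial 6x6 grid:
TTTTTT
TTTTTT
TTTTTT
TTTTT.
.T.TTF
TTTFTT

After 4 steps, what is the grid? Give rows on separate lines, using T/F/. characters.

Step 1: 5 trees catch fire, 2 burn out
  TTTTTT
  TTTTTT
  TTTTTT
  TTTTT.
  .T.FF.
  TTF.FF
Step 2: 3 trees catch fire, 5 burn out
  TTTTTT
  TTTTTT
  TTTTTT
  TTTFF.
  .T....
  TF....
Step 3: 5 trees catch fire, 3 burn out
  TTTTTT
  TTTTTT
  TTTFFT
  TTF...
  .F....
  F.....
Step 4: 5 trees catch fire, 5 burn out
  TTTTTT
  TTTFFT
  TTF..F
  TF....
  ......
  ......

TTTTTT
TTTFFT
TTF..F
TF....
......
......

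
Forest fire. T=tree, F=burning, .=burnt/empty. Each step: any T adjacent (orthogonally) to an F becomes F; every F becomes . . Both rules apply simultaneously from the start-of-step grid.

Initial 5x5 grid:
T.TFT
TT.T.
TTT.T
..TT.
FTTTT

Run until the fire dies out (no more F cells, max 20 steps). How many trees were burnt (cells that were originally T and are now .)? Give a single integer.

Answer: 15

Derivation:
Step 1: +4 fires, +2 burnt (F count now 4)
Step 2: +1 fires, +4 burnt (F count now 1)
Step 3: +2 fires, +1 burnt (F count now 2)
Step 4: +3 fires, +2 burnt (F count now 3)
Step 5: +1 fires, +3 burnt (F count now 1)
Step 6: +2 fires, +1 burnt (F count now 2)
Step 7: +1 fires, +2 burnt (F count now 1)
Step 8: +1 fires, +1 burnt (F count now 1)
Step 9: +0 fires, +1 burnt (F count now 0)
Fire out after step 9
Initially T: 16, now '.': 24
Total burnt (originally-T cells now '.'): 15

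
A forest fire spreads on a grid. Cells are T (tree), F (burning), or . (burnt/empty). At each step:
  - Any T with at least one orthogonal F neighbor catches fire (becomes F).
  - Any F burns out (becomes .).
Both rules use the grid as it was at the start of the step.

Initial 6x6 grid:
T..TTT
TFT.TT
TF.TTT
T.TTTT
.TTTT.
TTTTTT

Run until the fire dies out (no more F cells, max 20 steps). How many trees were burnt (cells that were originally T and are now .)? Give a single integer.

Answer: 5

Derivation:
Step 1: +3 fires, +2 burnt (F count now 3)
Step 2: +2 fires, +3 burnt (F count now 2)
Step 3: +0 fires, +2 burnt (F count now 0)
Fire out after step 3
Initially T: 27, now '.': 14
Total burnt (originally-T cells now '.'): 5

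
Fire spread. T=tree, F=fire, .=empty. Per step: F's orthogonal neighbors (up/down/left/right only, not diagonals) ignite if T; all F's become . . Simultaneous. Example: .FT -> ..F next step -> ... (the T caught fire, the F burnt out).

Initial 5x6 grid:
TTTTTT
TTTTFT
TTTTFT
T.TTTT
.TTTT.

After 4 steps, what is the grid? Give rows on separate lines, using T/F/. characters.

Step 1: 6 trees catch fire, 2 burn out
  TTTTFT
  TTTF.F
  TTTF.F
  T.TTFT
  .TTTT.
Step 2: 7 trees catch fire, 6 burn out
  TTTF.F
  TTF...
  TTF...
  T.TF.F
  .TTTF.
Step 3: 5 trees catch fire, 7 burn out
  TTF...
  TF....
  TF....
  T.F...
  .TTF..
Step 4: 4 trees catch fire, 5 burn out
  TF....
  F.....
  F.....
  T.....
  .TF...

TF....
F.....
F.....
T.....
.TF...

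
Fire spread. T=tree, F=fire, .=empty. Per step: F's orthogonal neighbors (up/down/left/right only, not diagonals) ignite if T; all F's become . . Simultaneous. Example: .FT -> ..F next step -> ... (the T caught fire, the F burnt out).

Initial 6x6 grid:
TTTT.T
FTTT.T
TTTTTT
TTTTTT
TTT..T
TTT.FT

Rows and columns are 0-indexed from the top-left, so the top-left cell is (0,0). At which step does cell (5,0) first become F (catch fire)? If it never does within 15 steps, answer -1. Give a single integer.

Step 1: cell (5,0)='T' (+4 fires, +2 burnt)
Step 2: cell (5,0)='T' (+5 fires, +4 burnt)
Step 3: cell (5,0)='T' (+6 fires, +5 burnt)
Step 4: cell (5,0)='F' (+7 fires, +6 burnt)
  -> target ignites at step 4
Step 5: cell (5,0)='.' (+5 fires, +7 burnt)
Step 6: cell (5,0)='.' (+2 fires, +5 burnt)
Step 7: cell (5,0)='.' (+0 fires, +2 burnt)
  fire out at step 7

4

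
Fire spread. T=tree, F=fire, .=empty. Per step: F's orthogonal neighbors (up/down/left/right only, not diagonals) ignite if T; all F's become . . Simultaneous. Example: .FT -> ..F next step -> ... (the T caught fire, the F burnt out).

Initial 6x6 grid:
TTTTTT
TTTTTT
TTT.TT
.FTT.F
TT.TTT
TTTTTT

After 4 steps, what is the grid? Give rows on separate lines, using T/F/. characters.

Step 1: 5 trees catch fire, 2 burn out
  TTTTTT
  TTTTTT
  TFT.TF
  ..FT..
  TF.TTF
  TTTTTT
Step 2: 10 trees catch fire, 5 burn out
  TTTTTT
  TFTTTF
  F.F.F.
  ...F..
  F..TF.
  TFTTTF
Step 3: 9 trees catch fire, 10 burn out
  TFTTTF
  F.FTF.
  ......
  ......
  ...F..
  F.FTF.
Step 4: 5 trees catch fire, 9 burn out
  F.FTF.
  ...F..
  ......
  ......
  ......
  ...F..

F.FTF.
...F..
......
......
......
...F..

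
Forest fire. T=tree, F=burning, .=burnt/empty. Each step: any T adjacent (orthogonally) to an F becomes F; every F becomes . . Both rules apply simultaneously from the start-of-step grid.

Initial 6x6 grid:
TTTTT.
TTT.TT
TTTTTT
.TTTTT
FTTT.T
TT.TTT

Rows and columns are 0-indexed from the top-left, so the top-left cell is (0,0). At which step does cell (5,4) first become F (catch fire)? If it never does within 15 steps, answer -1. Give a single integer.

Step 1: cell (5,4)='T' (+2 fires, +1 burnt)
Step 2: cell (5,4)='T' (+3 fires, +2 burnt)
Step 3: cell (5,4)='T' (+3 fires, +3 burnt)
Step 4: cell (5,4)='T' (+5 fires, +3 burnt)
Step 5: cell (5,4)='F' (+6 fires, +5 burnt)
  -> target ignites at step 5
Step 6: cell (5,4)='.' (+5 fires, +6 burnt)
Step 7: cell (5,4)='.' (+4 fires, +5 burnt)
Step 8: cell (5,4)='.' (+2 fires, +4 burnt)
Step 9: cell (5,4)='.' (+0 fires, +2 burnt)
  fire out at step 9

5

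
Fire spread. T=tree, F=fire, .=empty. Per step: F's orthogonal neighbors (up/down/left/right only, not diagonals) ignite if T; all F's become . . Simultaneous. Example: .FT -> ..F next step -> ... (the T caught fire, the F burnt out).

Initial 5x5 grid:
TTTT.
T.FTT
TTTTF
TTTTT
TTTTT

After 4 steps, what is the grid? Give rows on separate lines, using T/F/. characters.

Step 1: 6 trees catch fire, 2 burn out
  TTFT.
  T..FF
  TTFF.
  TTTTF
  TTTTT
Step 2: 6 trees catch fire, 6 burn out
  TF.F.
  T....
  TF...
  TTFF.
  TTTTF
Step 3: 5 trees catch fire, 6 burn out
  F....
  T....
  F....
  TF...
  TTFF.
Step 4: 3 trees catch fire, 5 burn out
  .....
  F....
  .....
  F....
  TF...

.....
F....
.....
F....
TF...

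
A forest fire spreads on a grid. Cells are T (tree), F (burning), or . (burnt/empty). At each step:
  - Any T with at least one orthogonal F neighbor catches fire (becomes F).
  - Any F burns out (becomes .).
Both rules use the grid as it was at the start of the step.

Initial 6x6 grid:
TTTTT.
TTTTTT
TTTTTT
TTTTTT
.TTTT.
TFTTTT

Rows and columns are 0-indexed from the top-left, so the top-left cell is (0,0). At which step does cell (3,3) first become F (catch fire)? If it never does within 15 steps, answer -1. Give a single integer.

Step 1: cell (3,3)='T' (+3 fires, +1 burnt)
Step 2: cell (3,3)='T' (+3 fires, +3 burnt)
Step 3: cell (3,3)='T' (+5 fires, +3 burnt)
Step 4: cell (3,3)='F' (+6 fires, +5 burnt)
  -> target ignites at step 4
Step 5: cell (3,3)='.' (+5 fires, +6 burnt)
Step 6: cell (3,3)='.' (+5 fires, +5 burnt)
Step 7: cell (3,3)='.' (+3 fires, +5 burnt)
Step 8: cell (3,3)='.' (+2 fires, +3 burnt)
Step 9: cell (3,3)='.' (+0 fires, +2 burnt)
  fire out at step 9

4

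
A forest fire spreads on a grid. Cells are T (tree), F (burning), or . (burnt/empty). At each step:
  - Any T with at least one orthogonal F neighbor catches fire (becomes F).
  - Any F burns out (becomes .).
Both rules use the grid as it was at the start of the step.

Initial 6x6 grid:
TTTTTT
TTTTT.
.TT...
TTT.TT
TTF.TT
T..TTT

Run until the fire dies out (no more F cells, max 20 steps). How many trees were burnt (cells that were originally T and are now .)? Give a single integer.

Step 1: +2 fires, +1 burnt (F count now 2)
Step 2: +3 fires, +2 burnt (F count now 3)
Step 3: +4 fires, +3 burnt (F count now 4)
Step 4: +3 fires, +4 burnt (F count now 3)
Step 5: +4 fires, +3 burnt (F count now 4)
Step 6: +2 fires, +4 burnt (F count now 2)
Step 7: +1 fires, +2 burnt (F count now 1)
Step 8: +0 fires, +1 burnt (F count now 0)
Fire out after step 8
Initially T: 26, now '.': 29
Total burnt (originally-T cells now '.'): 19

Answer: 19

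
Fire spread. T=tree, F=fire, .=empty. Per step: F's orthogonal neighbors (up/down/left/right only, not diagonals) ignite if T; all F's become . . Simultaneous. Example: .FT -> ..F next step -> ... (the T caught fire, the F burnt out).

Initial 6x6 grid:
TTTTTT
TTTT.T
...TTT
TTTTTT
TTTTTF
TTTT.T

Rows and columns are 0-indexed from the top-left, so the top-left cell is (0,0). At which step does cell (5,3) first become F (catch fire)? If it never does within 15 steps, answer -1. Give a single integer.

Step 1: cell (5,3)='T' (+3 fires, +1 burnt)
Step 2: cell (5,3)='T' (+3 fires, +3 burnt)
Step 3: cell (5,3)='F' (+5 fires, +3 burnt)
  -> target ignites at step 3
Step 4: cell (5,3)='.' (+5 fires, +5 burnt)
Step 5: cell (5,3)='.' (+5 fires, +5 burnt)
Step 6: cell (5,3)='.' (+4 fires, +5 burnt)
Step 7: cell (5,3)='.' (+2 fires, +4 burnt)
Step 8: cell (5,3)='.' (+2 fires, +2 burnt)
Step 9: cell (5,3)='.' (+1 fires, +2 burnt)
Step 10: cell (5,3)='.' (+0 fires, +1 burnt)
  fire out at step 10

3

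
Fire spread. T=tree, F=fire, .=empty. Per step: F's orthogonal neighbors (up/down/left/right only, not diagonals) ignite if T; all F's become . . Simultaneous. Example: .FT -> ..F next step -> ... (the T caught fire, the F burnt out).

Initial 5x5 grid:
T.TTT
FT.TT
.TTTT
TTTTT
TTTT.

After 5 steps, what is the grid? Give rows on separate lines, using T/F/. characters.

Step 1: 2 trees catch fire, 1 burn out
  F.TTT
  .F.TT
  .TTTT
  TTTTT
  TTTT.
Step 2: 1 trees catch fire, 2 burn out
  ..TTT
  ...TT
  .FTTT
  TTTTT
  TTTT.
Step 3: 2 trees catch fire, 1 burn out
  ..TTT
  ...TT
  ..FTT
  TFTTT
  TTTT.
Step 4: 4 trees catch fire, 2 burn out
  ..TTT
  ...TT
  ...FT
  F.FTT
  TFTT.
Step 5: 5 trees catch fire, 4 burn out
  ..TTT
  ...FT
  ....F
  ...FT
  F.FT.

..TTT
...FT
....F
...FT
F.FT.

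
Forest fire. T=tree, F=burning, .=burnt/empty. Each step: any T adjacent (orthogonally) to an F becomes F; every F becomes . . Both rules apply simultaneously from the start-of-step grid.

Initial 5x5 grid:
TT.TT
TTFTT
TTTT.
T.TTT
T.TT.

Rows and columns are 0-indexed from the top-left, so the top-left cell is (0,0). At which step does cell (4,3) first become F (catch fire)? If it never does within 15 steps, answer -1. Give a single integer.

Step 1: cell (4,3)='T' (+3 fires, +1 burnt)
Step 2: cell (4,3)='T' (+7 fires, +3 burnt)
Step 3: cell (4,3)='T' (+5 fires, +7 burnt)
Step 4: cell (4,3)='F' (+3 fires, +5 burnt)
  -> target ignites at step 4
Step 5: cell (4,3)='.' (+1 fires, +3 burnt)
Step 6: cell (4,3)='.' (+0 fires, +1 burnt)
  fire out at step 6

4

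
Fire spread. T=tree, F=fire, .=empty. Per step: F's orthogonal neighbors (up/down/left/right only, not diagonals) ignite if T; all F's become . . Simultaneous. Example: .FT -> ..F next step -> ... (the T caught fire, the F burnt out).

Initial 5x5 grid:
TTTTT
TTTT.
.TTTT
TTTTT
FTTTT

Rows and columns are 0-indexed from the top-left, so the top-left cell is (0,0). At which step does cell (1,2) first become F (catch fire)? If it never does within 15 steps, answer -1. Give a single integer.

Step 1: cell (1,2)='T' (+2 fires, +1 burnt)
Step 2: cell (1,2)='T' (+2 fires, +2 burnt)
Step 3: cell (1,2)='T' (+3 fires, +2 burnt)
Step 4: cell (1,2)='T' (+4 fires, +3 burnt)
Step 5: cell (1,2)='F' (+5 fires, +4 burnt)
  -> target ignites at step 5
Step 6: cell (1,2)='.' (+4 fires, +5 burnt)
Step 7: cell (1,2)='.' (+1 fires, +4 burnt)
Step 8: cell (1,2)='.' (+1 fires, +1 burnt)
Step 9: cell (1,2)='.' (+0 fires, +1 burnt)
  fire out at step 9

5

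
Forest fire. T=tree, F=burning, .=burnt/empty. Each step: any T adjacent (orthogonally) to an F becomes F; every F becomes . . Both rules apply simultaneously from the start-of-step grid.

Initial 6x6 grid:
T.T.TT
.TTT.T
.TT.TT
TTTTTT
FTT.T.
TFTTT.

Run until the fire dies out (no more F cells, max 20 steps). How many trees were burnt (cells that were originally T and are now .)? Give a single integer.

Step 1: +4 fires, +2 burnt (F count now 4)
Step 2: +3 fires, +4 burnt (F count now 3)
Step 3: +3 fires, +3 burnt (F count now 3)
Step 4: +4 fires, +3 burnt (F count now 4)
Step 5: +2 fires, +4 burnt (F count now 2)
Step 6: +4 fires, +2 burnt (F count now 4)
Step 7: +1 fires, +4 burnt (F count now 1)
Step 8: +1 fires, +1 burnt (F count now 1)
Step 9: +1 fires, +1 burnt (F count now 1)
Step 10: +1 fires, +1 burnt (F count now 1)
Step 11: +0 fires, +1 burnt (F count now 0)
Fire out after step 11
Initially T: 25, now '.': 35
Total burnt (originally-T cells now '.'): 24

Answer: 24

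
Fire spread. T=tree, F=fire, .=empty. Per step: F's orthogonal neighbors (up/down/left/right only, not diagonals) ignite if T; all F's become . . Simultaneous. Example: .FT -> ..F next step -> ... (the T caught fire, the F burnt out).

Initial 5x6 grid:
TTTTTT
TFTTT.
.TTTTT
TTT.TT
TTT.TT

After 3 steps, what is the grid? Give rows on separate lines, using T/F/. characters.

Step 1: 4 trees catch fire, 1 burn out
  TFTTTT
  F.FTT.
  .FTTTT
  TTT.TT
  TTT.TT
Step 2: 5 trees catch fire, 4 burn out
  F.FTTT
  ...FT.
  ..FTTT
  TFT.TT
  TTT.TT
Step 3: 6 trees catch fire, 5 burn out
  ...FTT
  ....F.
  ...FTT
  F.F.TT
  TFT.TT

...FTT
....F.
...FTT
F.F.TT
TFT.TT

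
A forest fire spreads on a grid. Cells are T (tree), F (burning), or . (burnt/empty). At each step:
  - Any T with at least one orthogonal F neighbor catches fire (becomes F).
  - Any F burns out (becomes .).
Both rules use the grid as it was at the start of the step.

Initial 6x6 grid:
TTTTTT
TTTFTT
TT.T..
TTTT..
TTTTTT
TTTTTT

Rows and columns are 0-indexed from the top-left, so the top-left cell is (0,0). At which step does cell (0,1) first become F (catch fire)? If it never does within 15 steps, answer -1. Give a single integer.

Step 1: cell (0,1)='T' (+4 fires, +1 burnt)
Step 2: cell (0,1)='T' (+5 fires, +4 burnt)
Step 3: cell (0,1)='F' (+6 fires, +5 burnt)
  -> target ignites at step 3
Step 4: cell (0,1)='.' (+6 fires, +6 burnt)
Step 5: cell (0,1)='.' (+5 fires, +6 burnt)
Step 6: cell (0,1)='.' (+3 fires, +5 burnt)
Step 7: cell (0,1)='.' (+1 fires, +3 burnt)
Step 8: cell (0,1)='.' (+0 fires, +1 burnt)
  fire out at step 8

3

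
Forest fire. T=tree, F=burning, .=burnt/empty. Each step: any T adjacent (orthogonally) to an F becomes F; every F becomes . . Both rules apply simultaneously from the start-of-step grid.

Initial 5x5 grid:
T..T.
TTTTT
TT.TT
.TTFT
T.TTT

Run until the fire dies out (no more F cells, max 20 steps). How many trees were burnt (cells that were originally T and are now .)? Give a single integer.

Answer: 17

Derivation:
Step 1: +4 fires, +1 burnt (F count now 4)
Step 2: +5 fires, +4 burnt (F count now 5)
Step 3: +4 fires, +5 burnt (F count now 4)
Step 4: +2 fires, +4 burnt (F count now 2)
Step 5: +1 fires, +2 burnt (F count now 1)
Step 6: +1 fires, +1 burnt (F count now 1)
Step 7: +0 fires, +1 burnt (F count now 0)
Fire out after step 7
Initially T: 18, now '.': 24
Total burnt (originally-T cells now '.'): 17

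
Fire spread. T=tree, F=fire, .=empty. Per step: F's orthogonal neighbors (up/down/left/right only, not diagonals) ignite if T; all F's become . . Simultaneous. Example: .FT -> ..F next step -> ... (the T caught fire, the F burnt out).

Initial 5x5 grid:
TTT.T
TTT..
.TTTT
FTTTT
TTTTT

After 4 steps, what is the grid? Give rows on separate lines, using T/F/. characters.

Step 1: 2 trees catch fire, 1 burn out
  TTT.T
  TTT..
  .TTTT
  .FTTT
  FTTTT
Step 2: 3 trees catch fire, 2 burn out
  TTT.T
  TTT..
  .FTTT
  ..FTT
  .FTTT
Step 3: 4 trees catch fire, 3 burn out
  TTT.T
  TFT..
  ..FTT
  ...FT
  ..FTT
Step 4: 6 trees catch fire, 4 burn out
  TFT.T
  F.F..
  ...FT
  ....F
  ...FT

TFT.T
F.F..
...FT
....F
...FT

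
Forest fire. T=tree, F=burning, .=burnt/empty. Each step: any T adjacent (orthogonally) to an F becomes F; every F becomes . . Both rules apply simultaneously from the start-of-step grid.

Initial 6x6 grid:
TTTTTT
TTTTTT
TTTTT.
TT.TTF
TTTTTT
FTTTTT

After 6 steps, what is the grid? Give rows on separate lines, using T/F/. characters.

Step 1: 4 trees catch fire, 2 burn out
  TTTTTT
  TTTTTT
  TTTTT.
  TT.TF.
  FTTTTF
  .FTTTT
Step 2: 7 trees catch fire, 4 burn out
  TTTTTT
  TTTTTT
  TTTTF.
  FT.F..
  .FTTF.
  ..FTTF
Step 3: 8 trees catch fire, 7 burn out
  TTTTTT
  TTTTFT
  FTTF..
  .F....
  ..FF..
  ...FF.
Step 4: 6 trees catch fire, 8 burn out
  TTTTFT
  FTTF.F
  .FF...
  ......
  ......
  ......
Step 5: 5 trees catch fire, 6 burn out
  FTTF.F
  .FF...
  ......
  ......
  ......
  ......
Step 6: 2 trees catch fire, 5 burn out
  .FF...
  ......
  ......
  ......
  ......
  ......

.FF...
......
......
......
......
......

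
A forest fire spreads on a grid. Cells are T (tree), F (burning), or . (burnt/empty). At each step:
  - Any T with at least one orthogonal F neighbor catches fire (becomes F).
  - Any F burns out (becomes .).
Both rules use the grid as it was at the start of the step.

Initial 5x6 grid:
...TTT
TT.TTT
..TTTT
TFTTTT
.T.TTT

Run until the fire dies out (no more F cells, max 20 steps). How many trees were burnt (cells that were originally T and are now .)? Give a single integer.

Step 1: +3 fires, +1 burnt (F count now 3)
Step 2: +2 fires, +3 burnt (F count now 2)
Step 3: +3 fires, +2 burnt (F count now 3)
Step 4: +4 fires, +3 burnt (F count now 4)
Step 5: +4 fires, +4 burnt (F count now 4)
Step 6: +2 fires, +4 burnt (F count now 2)
Step 7: +1 fires, +2 burnt (F count now 1)
Step 8: +0 fires, +1 burnt (F count now 0)
Fire out after step 8
Initially T: 21, now '.': 28
Total burnt (originally-T cells now '.'): 19

Answer: 19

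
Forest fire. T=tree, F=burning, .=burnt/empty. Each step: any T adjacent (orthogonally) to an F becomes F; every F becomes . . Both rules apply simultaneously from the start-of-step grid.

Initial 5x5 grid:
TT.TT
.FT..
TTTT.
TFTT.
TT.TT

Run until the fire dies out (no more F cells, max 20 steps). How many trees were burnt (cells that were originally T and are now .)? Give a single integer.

Answer: 14

Derivation:
Step 1: +6 fires, +2 burnt (F count now 6)
Step 2: +5 fires, +6 burnt (F count now 5)
Step 3: +2 fires, +5 burnt (F count now 2)
Step 4: +1 fires, +2 burnt (F count now 1)
Step 5: +0 fires, +1 burnt (F count now 0)
Fire out after step 5
Initially T: 16, now '.': 23
Total burnt (originally-T cells now '.'): 14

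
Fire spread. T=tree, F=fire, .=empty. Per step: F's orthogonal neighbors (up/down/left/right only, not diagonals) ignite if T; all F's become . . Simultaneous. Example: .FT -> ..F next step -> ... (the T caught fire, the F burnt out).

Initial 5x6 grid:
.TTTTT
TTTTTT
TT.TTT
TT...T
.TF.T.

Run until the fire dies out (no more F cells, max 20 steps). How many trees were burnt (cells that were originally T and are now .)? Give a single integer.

Step 1: +1 fires, +1 burnt (F count now 1)
Step 2: +1 fires, +1 burnt (F count now 1)
Step 3: +2 fires, +1 burnt (F count now 2)
Step 4: +2 fires, +2 burnt (F count now 2)
Step 5: +3 fires, +2 burnt (F count now 3)
Step 6: +2 fires, +3 burnt (F count now 2)
Step 7: +3 fires, +2 burnt (F count now 3)
Step 8: +3 fires, +3 burnt (F count now 3)
Step 9: +2 fires, +3 burnt (F count now 2)
Step 10: +1 fires, +2 burnt (F count now 1)
Step 11: +0 fires, +1 burnt (F count now 0)
Fire out after step 11
Initially T: 21, now '.': 29
Total burnt (originally-T cells now '.'): 20

Answer: 20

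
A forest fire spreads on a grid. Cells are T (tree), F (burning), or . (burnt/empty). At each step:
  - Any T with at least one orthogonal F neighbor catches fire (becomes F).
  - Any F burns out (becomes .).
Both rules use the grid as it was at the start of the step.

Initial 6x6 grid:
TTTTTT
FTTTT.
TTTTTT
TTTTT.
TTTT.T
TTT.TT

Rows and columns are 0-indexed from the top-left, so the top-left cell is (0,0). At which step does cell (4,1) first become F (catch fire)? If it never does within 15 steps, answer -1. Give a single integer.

Step 1: cell (4,1)='T' (+3 fires, +1 burnt)
Step 2: cell (4,1)='T' (+4 fires, +3 burnt)
Step 3: cell (4,1)='T' (+5 fires, +4 burnt)
Step 4: cell (4,1)='F' (+6 fires, +5 burnt)
  -> target ignites at step 4
Step 5: cell (4,1)='.' (+5 fires, +6 burnt)
Step 6: cell (4,1)='.' (+5 fires, +5 burnt)
Step 7: cell (4,1)='.' (+0 fires, +5 burnt)
  fire out at step 7

4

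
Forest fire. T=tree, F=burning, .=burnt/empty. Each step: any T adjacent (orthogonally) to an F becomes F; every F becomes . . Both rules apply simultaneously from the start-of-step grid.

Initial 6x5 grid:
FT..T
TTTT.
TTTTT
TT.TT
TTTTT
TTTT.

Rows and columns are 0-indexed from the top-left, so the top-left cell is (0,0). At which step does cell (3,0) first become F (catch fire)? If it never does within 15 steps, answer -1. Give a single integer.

Step 1: cell (3,0)='T' (+2 fires, +1 burnt)
Step 2: cell (3,0)='T' (+2 fires, +2 burnt)
Step 3: cell (3,0)='F' (+3 fires, +2 burnt)
  -> target ignites at step 3
Step 4: cell (3,0)='.' (+4 fires, +3 burnt)
Step 5: cell (3,0)='.' (+3 fires, +4 burnt)
Step 6: cell (3,0)='.' (+4 fires, +3 burnt)
Step 7: cell (3,0)='.' (+3 fires, +4 burnt)
Step 8: cell (3,0)='.' (+2 fires, +3 burnt)
Step 9: cell (3,0)='.' (+0 fires, +2 burnt)
  fire out at step 9

3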